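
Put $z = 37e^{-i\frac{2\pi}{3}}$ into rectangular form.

a = r cos θ = 37 * -1/2 = -37/2
b = r sin θ = 37 * -sqrt(3)/2 = -37*sqrt(3)/2
z = -37/2 - (37*sqrt(3)/2)i


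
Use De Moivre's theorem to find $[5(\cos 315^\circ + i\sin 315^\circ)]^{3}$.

By De Moivre: z^n = r^n(cos(nθ) + i sin(nθ))
= 5^3(cos(3*315°) + i sin(3*315°))
= 125(cos 225° + i sin 225°)
= -125*sqrt(2)/2 - (125*sqrt(2)/2)i


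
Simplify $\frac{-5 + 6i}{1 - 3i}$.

Multiply numerator and denominator by conjugate (1 + 3i):
= (-5 + 6i)(1 + 3i) / (1^2 + (-3)^2)
= (-23 - 9i) / 10
= -23/10 - (9/10)i


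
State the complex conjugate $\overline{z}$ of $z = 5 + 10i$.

If z = a + bi, then conjugate(z) = a - bi
conjugate(5 + 10i) = 5 - 10i


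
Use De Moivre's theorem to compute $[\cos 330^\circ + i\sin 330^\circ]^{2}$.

By De Moivre: z^n = r^n(cos(nθ) + i sin(nθ))
= 1^2(cos(2*330°) + i sin(2*330°))
= 1(cos 300° + i sin 300°)
= 1/2 - (sqrt(3)/2)i


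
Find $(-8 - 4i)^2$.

(a + bi)^2 = a^2 - b^2 + 2abi
= (-8)^2 - (-4)^2 + 2*(-8)*(-4)i
= 48 + 64i


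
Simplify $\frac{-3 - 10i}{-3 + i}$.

Multiply numerator and denominator by conjugate (-3 - i):
= (-3 - 10i)(-3 - i) / ((-3)^2 + 1^2)
= (-1 + 33i) / 10
= -1/10 + (33/10)i


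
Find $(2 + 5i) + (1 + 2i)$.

(2 + 1) + (5 + 2)i = 3 + 7i


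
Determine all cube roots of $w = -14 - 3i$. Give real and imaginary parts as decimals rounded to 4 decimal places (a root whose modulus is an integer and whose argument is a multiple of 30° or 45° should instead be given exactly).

|w| = sqrt(205) ≈ 14.317821, arg(w) ≈ 192.094757°
Root modulus = sqrt(205)^(1/3) ≈ 2.428244
Root arguments: θ_k = (arg(w) + 360°k)/3 for k = 0, 1, ..., 2
Compute each root as (root modulus)(cos θ_k + i sin θ_k) using full-precision intermediates, then round to 4 decimal places.
Roots: 1.0633 + 2.1831i, -2.4222 - 0.1707i, 1.3590 - 2.0124i


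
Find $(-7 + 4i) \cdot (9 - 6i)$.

(a1*a2 - b1*b2) + (a1*b2 + b1*a2)i
= (-63 - (-24)) + (42 + 36)i
= -39 + 78i


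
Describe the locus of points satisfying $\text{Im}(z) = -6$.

Im(z) = y where z = x + yi; the equation y = -6 is satisfied by all points with that y-coordinate
Locus: Horizontal line y = -6


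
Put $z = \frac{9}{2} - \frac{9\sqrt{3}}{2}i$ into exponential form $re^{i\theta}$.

r = |z| = sqrt((9/2)^2 + (-9*sqrt(3)/2)^2) = sqrt(81/4 + 243/4) = sqrt(81) = 9
θ = arctan(b/a) = arctan(-7.7942/4.5) (quadrant-adjusted) = -60° = -π/3
z = 9e^(-i*π/3)


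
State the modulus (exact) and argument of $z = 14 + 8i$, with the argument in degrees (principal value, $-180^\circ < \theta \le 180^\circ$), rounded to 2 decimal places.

|z| = sqrt(14^2 + 8^2) = sqrt(260)
arg(z) = arctan(b/a) = arctan(8/14) (quadrant-adjusted) = 29.74°


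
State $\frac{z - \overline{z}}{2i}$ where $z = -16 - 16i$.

z - conjugate(z) = 2bi
(z - conjugate(z))/(2i) = 2bi/(2i) = b = -16


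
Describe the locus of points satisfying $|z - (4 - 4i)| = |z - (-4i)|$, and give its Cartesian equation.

|z - z1| = |z - z2| means z is equidistant from z1 and z2,
i.e. the perpendicular bisector of the segment from (4, -4) to (0, -4) (midpoint (2, -4)).
With z = x + yi, square both sides:
(x - 4)^2 + (y - (-4))^2 = (x - 0)^2 + (y - (-4))^2
The x^2 and y^2 terms cancel: -8x + 0y = 16 - 32 = -16
Simplify: x = 2
Locus: Perpendicular bisector of the segment from (4, -4) to (0, -4): the line x = 2


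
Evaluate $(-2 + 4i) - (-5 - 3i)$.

(-2 - (-5)) + (4 - (-3))i = 3 + 7i


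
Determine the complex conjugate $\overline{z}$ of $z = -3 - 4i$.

If z = a + bi, then conjugate(z) = a - bi
conjugate(-3 - 4i) = -3 + 4i


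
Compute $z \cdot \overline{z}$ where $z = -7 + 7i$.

z * conjugate(z) = |z|^2 = a^2 + b^2
= (-7)^2 + 7^2 = 98


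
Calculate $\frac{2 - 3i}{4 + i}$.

Multiply numerator and denominator by conjugate (4 - i):
= (2 - 3i)(4 - i) / (4^2 + 1^2)
= (5 - 14i) / 17
= 5/17 - (14/17)i


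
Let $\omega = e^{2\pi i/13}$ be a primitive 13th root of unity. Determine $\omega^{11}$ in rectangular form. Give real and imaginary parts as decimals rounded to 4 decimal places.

ω^11 = e^(2πi·11/13) = e^(i·22π/13)
= cos(22π/13) + i sin(22π/13)
= 0.5681 - 0.8230i


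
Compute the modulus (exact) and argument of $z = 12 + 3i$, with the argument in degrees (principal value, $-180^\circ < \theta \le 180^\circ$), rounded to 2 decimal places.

|z| = sqrt(12^2 + 3^2) = sqrt(153)
arg(z) = arctan(b/a) = arctan(3/12) (quadrant-adjusted) = 14.04°


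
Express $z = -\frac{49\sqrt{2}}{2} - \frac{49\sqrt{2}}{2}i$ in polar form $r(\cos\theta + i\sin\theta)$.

r = |z| = sqrt(a^2 + b^2) = sqrt((-49*sqrt(2)/2)^2 + (-49*sqrt(2)/2)^2) = sqrt(2401/2 + 2401/2) = sqrt(2401) = 49
θ = arctan(b/a) = arctan(-34.6482/-34.6482) (quadrant-adjusted) = 225°
z = 49(cos 225° + i sin 225°)


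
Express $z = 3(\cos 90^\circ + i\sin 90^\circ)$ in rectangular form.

a = r cos θ = 3 * 0 = 0
b = r sin θ = 3 * 1 = 3
z = 3i


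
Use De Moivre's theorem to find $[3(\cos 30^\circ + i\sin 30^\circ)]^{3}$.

By De Moivre: z^n = r^n(cos(nθ) + i sin(nθ))
= 3^3(cos(3*30°) + i sin(3*30°))
= 27(cos 90° + i sin 90°)
= 27i


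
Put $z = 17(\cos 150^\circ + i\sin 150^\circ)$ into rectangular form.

a = r cos θ = 17 * -sqrt(3)/2 = -17*sqrt(3)/2
b = r sin θ = 17 * 1/2 = 17/2
z = -17*sqrt(3)/2 + (17/2)i


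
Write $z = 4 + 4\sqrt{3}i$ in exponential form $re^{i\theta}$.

r = |z| = sqrt((4)^2 + (4*sqrt(3))^2) = sqrt(16 + 48) = sqrt(64) = 8
θ = arctan(b/a) = arctan(6.9282/4) (quadrant-adjusted) = 60° = π/3
z = 8e^(i*π/3)


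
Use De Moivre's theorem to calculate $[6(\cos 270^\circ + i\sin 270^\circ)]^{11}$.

By De Moivre: z^n = r^n(cos(nθ) + i sin(nθ))
= 6^11(cos(11*270°) + i sin(11*270°))
= 362797056(cos 90° + i sin 90°)
= 362797056i


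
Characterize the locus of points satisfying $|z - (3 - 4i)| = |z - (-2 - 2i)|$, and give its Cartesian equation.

|z - z1| = |z - z2| means z is equidistant from z1 and z2,
i.e. the perpendicular bisector of the segment from (3, -4) to (-2, -2) (midpoint (1/2, -3)).
With z = x + yi, square both sides:
(x - 3)^2 + (y - (-4))^2 = (x - (-2))^2 + (y - (-2))^2
The x^2 and y^2 terms cancel: -10x + 4y = 8 - 25 = -17
Simplify: 10x - 4y = 17
Locus: Perpendicular bisector of the segment from (3, -4) to (-2, -2): the line 10x - 4y = 17


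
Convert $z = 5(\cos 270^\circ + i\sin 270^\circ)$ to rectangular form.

a = r cos θ = 5 * 0 = 0
b = r sin θ = 5 * -1 = -5
z = -5i


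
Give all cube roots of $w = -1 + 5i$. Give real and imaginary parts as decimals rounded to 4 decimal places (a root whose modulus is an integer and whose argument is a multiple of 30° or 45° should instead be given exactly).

|w| = sqrt(26) ≈ 5.099020, arg(w) ≈ 101.309932°
Root modulus = sqrt(26)^(1/3) ≈ 1.721190
Root arguments: θ_k = (arg(w) + 360°k)/3 for k = 0, 1, ..., 2
Compute each root as (root modulus)(cos θ_k + i sin θ_k) using full-precision intermediates, then round to 4 decimal places.
Roots: 1.4308 + 0.9567i, -1.5440 + 0.7607i, 0.1132 - 1.7175i


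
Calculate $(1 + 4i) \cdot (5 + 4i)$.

(a1*a2 - b1*b2) + (a1*b2 + b1*a2)i
= (5 - 16) + (4 + 20)i
= -11 + 24i


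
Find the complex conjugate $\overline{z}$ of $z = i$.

If z = a + bi, then conjugate(z) = a - bi
conjugate(i) = -i


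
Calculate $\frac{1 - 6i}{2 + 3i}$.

Multiply numerator and denominator by conjugate (2 - 3i):
= (1 - 6i)(2 - 3i) / (2^2 + 3^2)
= (-16 - 15i) / 13
= -16/13 - (15/13)i


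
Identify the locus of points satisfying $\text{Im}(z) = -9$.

Im(z) = y where z = x + yi; the equation y = -9 is satisfied by all points with that y-coordinate
Locus: Horizontal line y = -9


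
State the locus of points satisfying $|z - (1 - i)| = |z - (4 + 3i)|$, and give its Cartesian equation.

|z - z1| = |z - z2| means z is equidistant from z1 and z2,
i.e. the perpendicular bisector of the segment from (1, -1) to (4, 3) (midpoint (5/2, 1)).
With z = x + yi, square both sides:
(x - 1)^2 + (y - (-1))^2 = (x - 4)^2 + (y - 3)^2
The x^2 and y^2 terms cancel: 6x + 8y = 25 - 2 = 23
Simplify: 6x + 8y = 23
Locus: Perpendicular bisector of the segment from (1, -1) to (4, 3): the line 6x + 8y = 23


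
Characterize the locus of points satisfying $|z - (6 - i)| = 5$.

|z - z0| = r describes a circle centered at z0 with radius r
Here z0 = 6 - i and r = 5
Locus: Circle centered at (6, -1) with radius 5


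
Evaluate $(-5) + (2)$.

(-5 + 2) + (0 + 0)i = -3


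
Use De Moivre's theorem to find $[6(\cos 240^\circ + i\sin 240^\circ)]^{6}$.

By De Moivre: z^n = r^n(cos(nθ) + i sin(nθ))
= 6^6(cos(6*240°) + i sin(6*240°))
= 46656(cos 0° + i sin 0°)
= 46656


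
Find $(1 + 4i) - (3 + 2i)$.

(1 - 3) + (4 - 2)i = -2 + 2i


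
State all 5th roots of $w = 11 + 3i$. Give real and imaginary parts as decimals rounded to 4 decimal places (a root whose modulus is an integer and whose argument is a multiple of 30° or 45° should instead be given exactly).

|w| = sqrt(130) ≈ 11.401754, arg(w) ≈ 15.255119°
Root modulus = sqrt(130)^(1/5) ≈ 1.627025
Root arguments: θ_k = (arg(w) + 360°k)/5 for k = 0, 1, ..., 4
Compute each root as (root modulus)(cos θ_k + i sin θ_k) using full-precision intermediates, then round to 4 decimal places.
Roots: 1.6247 + 0.0866i, 0.4197 + 1.5720i, -1.3653 + 0.8849i, -1.2635 - 1.0250i, 0.5844 - 1.5184i


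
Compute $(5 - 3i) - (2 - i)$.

(5 - 2) + (-3 - (-1))i = 3 - 2i


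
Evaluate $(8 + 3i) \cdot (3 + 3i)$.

(a1*a2 - b1*b2) + (a1*b2 + b1*a2)i
= (24 - 9) + (24 + 9)i
= 15 + 33i


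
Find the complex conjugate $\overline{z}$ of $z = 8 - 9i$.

If z = a + bi, then conjugate(z) = a - bi
conjugate(8 - 9i) = 8 + 9i


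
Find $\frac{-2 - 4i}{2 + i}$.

Multiply numerator and denominator by conjugate (2 - i):
= (-2 - 4i)(2 - i) / (2^2 + 1^2)
= (-8 - 6i) / 5
= -8/5 - (6/5)i


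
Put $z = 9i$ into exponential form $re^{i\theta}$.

r = |z| = sqrt((0)^2 + (9)^2) = sqrt(0 + 81) = sqrt(81) = 9
a = 0 and b > 0, so z lies on the positive imaginary axis: θ = 90° = π/2
z = 9e^(i*π/2)


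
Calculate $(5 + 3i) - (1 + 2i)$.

(5 - 1) + (3 - 2)i = 4 + i


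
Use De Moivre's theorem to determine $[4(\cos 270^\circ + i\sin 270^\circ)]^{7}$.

By De Moivre: z^n = r^n(cos(nθ) + i sin(nθ))
= 4^7(cos(7*270°) + i sin(7*270°))
= 16384(cos 90° + i sin 90°)
= 16384i


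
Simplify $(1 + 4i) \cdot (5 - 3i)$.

(a1*a2 - b1*b2) + (a1*b2 + b1*a2)i
= (5 - (-12)) + (-3 + 20)i
= 17 + 17i


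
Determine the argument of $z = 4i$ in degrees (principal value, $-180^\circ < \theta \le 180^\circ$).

a = 0 and b > 0, so z lies on the positive imaginary axis: θ = 90°


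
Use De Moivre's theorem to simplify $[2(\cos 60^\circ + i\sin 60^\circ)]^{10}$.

By De Moivre: z^n = r^n(cos(nθ) + i sin(nθ))
= 2^10(cos(10*60°) + i sin(10*60°))
= 1024(cos 240° + i sin 240°)
= -512 - 512*sqrt(3)i


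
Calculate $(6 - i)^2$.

(a + bi)^2 = a^2 - b^2 + 2abi
= 6^2 - (-1)^2 + 2*6*(-1)i
= 35 - 12i


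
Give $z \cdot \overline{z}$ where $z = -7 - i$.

z * conjugate(z) = |z|^2 = a^2 + b^2
= (-7)^2 + (-1)^2 = 50


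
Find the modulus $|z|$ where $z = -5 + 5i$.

|z| = sqrt(a^2 + b^2) = sqrt((-5)^2 + 5^2) = sqrt(50) = sqrt(50)


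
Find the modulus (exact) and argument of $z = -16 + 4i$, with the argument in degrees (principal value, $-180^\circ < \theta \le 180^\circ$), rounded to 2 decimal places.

|z| = sqrt((-16)^2 + 4^2) = sqrt(272)
arg(z) = arctan(b/a) = arctan(4/-16) (quadrant-adjusted) = 165.96°


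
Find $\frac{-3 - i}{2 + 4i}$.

Multiply numerator and denominator by conjugate (2 - 4i):
= (-3 - i)(2 - 4i) / (2^2 + 4^2)
= (-10 + 10i) / 20
Divide through by 10: (-1 + i) / 2
= -1/2 + (1/2)i


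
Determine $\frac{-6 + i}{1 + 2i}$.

Multiply numerator and denominator by conjugate (1 - 2i):
= (-6 + i)(1 - 2i) / (1^2 + 2^2)
= (-4 + 13i) / 5
= -4/5 + (13/5)i


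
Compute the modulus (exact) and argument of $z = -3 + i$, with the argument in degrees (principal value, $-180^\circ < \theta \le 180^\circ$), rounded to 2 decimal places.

|z| = sqrt((-3)^2 + 1^2) = sqrt(10)
arg(z) = arctan(b/a) = arctan(1/-3) (quadrant-adjusted) = 161.57°


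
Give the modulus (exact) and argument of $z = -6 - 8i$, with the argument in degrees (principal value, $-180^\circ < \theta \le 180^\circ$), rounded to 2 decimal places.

|z| = sqrt((-6)^2 + (-8)^2) = 10
arg(z) = arctan(b/a) = arctan(-8/-6) (quadrant-adjusted) = -126.87°


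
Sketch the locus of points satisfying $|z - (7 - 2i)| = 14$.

|z - z0| = r describes a circle centered at z0 with radius r
Here z0 = 7 - 2i and r = 14
Locus: Circle centered at (7, -2) with radius 14


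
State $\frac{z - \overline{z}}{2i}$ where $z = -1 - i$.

z - conjugate(z) = 2bi
(z - conjugate(z))/(2i) = 2bi/(2i) = b = -1


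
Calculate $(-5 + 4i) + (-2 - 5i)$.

(-5 + (-2)) + (4 + (-5))i = -7 - i


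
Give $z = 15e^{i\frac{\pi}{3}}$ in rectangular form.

a = r cos θ = 15 * 1/2 = 15/2
b = r sin θ = 15 * sqrt(3)/2 = 15*sqrt(3)/2
z = 15/2 + (15*sqrt(3)/2)i


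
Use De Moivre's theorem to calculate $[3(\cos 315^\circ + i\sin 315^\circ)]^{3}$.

By De Moivre: z^n = r^n(cos(nθ) + i sin(nθ))
= 3^3(cos(3*315°) + i sin(3*315°))
= 27(cos 225° + i sin 225°)
= -27*sqrt(2)/2 - (27*sqrt(2)/2)i


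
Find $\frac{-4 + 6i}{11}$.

Divisor is real, so divide each part by 11:
= -4/11 + (6/11)i


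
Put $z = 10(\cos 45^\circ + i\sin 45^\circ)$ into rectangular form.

a = r cos θ = 10 * sqrt(2)/2 = 5*sqrt(2)
b = r sin θ = 10 * sqrt(2)/2 = 5*sqrt(2)
z = 5*sqrt(2) + 5*sqrt(2)i


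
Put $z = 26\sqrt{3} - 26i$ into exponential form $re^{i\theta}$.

r = |z| = sqrt((26*sqrt(3))^2 + (-26)^2) = sqrt(2028 + 676) = sqrt(2704) = 52
θ = arctan(b/a) = arctan(-26/45.0333) (quadrant-adjusted) = -30° = -π/6
z = 52e^(-i*π/6)


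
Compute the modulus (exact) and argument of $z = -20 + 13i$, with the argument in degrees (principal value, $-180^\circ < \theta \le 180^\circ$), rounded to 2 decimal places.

|z| = sqrt((-20)^2 + 13^2) = sqrt(569)
arg(z) = arctan(b/a) = arctan(13/-20) (quadrant-adjusted) = 146.98°


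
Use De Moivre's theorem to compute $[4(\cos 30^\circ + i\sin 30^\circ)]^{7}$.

By De Moivre: z^n = r^n(cos(nθ) + i sin(nθ))
= 4^7(cos(7*30°) + i sin(7*30°))
= 16384(cos 210° + i sin 210°)
= -8192*sqrt(3) - 8192i


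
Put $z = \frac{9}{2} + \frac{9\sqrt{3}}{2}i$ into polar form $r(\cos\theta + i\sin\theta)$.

r = |z| = sqrt(a^2 + b^2) = sqrt((9/2)^2 + (9*sqrt(3)/2)^2) = sqrt(81/4 + 243/4) = sqrt(81) = 9
θ = arctan(b/a) = arctan(7.7942/4.5) (quadrant-adjusted) = 60°
z = 9(cos 60° + i sin 60°)


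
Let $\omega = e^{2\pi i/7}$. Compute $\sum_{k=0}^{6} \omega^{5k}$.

Let ζ = ω^5 = e^(2πi·5/7). Since 7 ∤ 5, ζ ≠ 1.
Sum = Σ_{k=0}^{6} ζ^k = (ζ^7 - 1)/(ζ - 1) = (ω^{5·7} - 1)/(ζ - 1) = (1 - 1)/(ζ - 1) = 0


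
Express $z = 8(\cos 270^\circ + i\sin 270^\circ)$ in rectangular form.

a = r cos θ = 8 * 0 = 0
b = r sin θ = 8 * -1 = -8
z = -8i


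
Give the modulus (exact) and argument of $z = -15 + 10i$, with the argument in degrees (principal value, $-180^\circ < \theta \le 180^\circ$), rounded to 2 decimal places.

|z| = sqrt((-15)^2 + 10^2) = sqrt(325)
arg(z) = arctan(b/a) = arctan(10/-15) (quadrant-adjusted) = 146.31°


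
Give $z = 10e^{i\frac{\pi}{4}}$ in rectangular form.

a = r cos θ = 10 * sqrt(2)/2 = 5*sqrt(2)
b = r sin θ = 10 * sqrt(2)/2 = 5*sqrt(2)
z = 5*sqrt(2) + 5*sqrt(2)i


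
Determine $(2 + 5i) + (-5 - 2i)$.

(2 + (-5)) + (5 + (-2))i = -3 + 3i


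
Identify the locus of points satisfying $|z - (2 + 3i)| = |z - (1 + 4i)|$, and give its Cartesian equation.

|z - z1| = |z - z2| means z is equidistant from z1 and z2,
i.e. the perpendicular bisector of the segment from (2, 3) to (1, 4) (midpoint (3/2, 7/2)).
With z = x + yi, square both sides:
(x - 2)^2 + (y - 3)^2 = (x - 1)^2 + (y - 4)^2
The x^2 and y^2 terms cancel: -2x + 2y = 17 - 13 = 4
Simplify: x - y = -2
Locus: Perpendicular bisector of the segment from (2, 3) to (1, 4): the line x - y = -2


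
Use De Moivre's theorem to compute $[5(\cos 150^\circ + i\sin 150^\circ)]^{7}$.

By De Moivre: z^n = r^n(cos(nθ) + i sin(nθ))
= 5^7(cos(7*150°) + i sin(7*150°))
= 78125(cos 330° + i sin 330°)
= 78125*sqrt(3)/2 - (78125/2)i


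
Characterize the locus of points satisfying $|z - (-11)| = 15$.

|z - z0| = r describes a circle centered at z0 with radius r
Here z0 = -11 and r = 15
Locus: Circle centered at (-11, 0) with radius 15


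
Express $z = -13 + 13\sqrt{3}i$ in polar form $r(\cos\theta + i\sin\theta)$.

r = |z| = sqrt(a^2 + b^2) = sqrt((-13)^2 + (13*sqrt(3))^2) = sqrt(169 + 507) = sqrt(676) = 26
θ = arctan(b/a) = arctan(22.5167/-13) (quadrant-adjusted) = 120°
z = 26(cos 120° + i sin 120°)


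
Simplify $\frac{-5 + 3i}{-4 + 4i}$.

Multiply numerator and denominator by conjugate (-4 - 4i):
= (-5 + 3i)(-4 - 4i) / ((-4)^2 + 4^2)
= (32 + 8i) / 32
Divide through by 8: (4 + i) / 4
= 1 + (1/4)i


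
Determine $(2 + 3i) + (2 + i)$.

(2 + 2) + (3 + 1)i = 4 + 4i


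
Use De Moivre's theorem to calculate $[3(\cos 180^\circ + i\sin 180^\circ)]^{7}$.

By De Moivre: z^n = r^n(cos(nθ) + i sin(nθ))
= 3^7(cos(7*180°) + i sin(7*180°))
= 2187(cos 180° + i sin 180°)
= -2187


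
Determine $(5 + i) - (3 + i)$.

(5 - 3) + (1 - 1)i = 2


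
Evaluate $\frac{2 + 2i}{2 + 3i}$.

Multiply numerator and denominator by conjugate (2 - 3i):
= (2 + 2i)(2 - 3i) / (2^2 + 3^2)
= (10 - 2i) / 13
= 10/13 - (2/13)i


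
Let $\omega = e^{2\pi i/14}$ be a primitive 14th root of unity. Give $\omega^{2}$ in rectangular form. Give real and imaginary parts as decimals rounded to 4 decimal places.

ω^2 = e^(2πi·2/14) = e^(i·2π/7)
= cos(2π/7) + i sin(2π/7)
= 0.6235 + 0.7818i


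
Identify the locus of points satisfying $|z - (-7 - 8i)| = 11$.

|z - z0| = r describes a circle centered at z0 with radius r
Here z0 = -7 - 8i and r = 11
Locus: Circle centered at (-7, -8) with radius 11


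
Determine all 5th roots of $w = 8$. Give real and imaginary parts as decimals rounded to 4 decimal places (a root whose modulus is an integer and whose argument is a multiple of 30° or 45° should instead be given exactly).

|w| = 8, arg(w) = 0°
Root modulus = 8^(1/5) ≈ 1.515717
Root arguments: θ_k = (0° + 360°k)/5 for k = 0, 1, ..., 4
Compute each root as (root modulus)(cos θ_k + i sin θ_k) using full-precision intermediates, then round to 4 decimal places.
Roots: 1.5157, 0.4684 + 1.4415i, -1.2262 + 0.8909i, -1.2262 - 0.8909i, 0.4684 - 1.4415i


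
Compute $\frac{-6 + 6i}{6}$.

Divisor is real, so divide each part by 6:
= -1 + i


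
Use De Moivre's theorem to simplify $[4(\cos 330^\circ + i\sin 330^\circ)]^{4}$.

By De Moivre: z^n = r^n(cos(nθ) + i sin(nθ))
= 4^4(cos(4*330°) + i sin(4*330°))
= 256(cos 240° + i sin 240°)
= -128 - 128*sqrt(3)i


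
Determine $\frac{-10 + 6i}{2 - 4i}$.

Multiply numerator and denominator by conjugate (2 + 4i):
= (-10 + 6i)(2 + 4i) / (2^2 + (-4)^2)
= (-44 - 28i) / 20
Divide through by 4: (-11 - 7i) / 5
= -11/5 - (7/5)i


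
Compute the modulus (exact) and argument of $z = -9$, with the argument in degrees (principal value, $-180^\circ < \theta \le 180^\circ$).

|z| = sqrt((-9)^2 + 0^2) = 9
b = 0 and a < 0, so z lies on the negative real axis: arg(z) = 180°


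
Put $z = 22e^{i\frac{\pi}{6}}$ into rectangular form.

a = r cos θ = 22 * sqrt(3)/2 = 11*sqrt(3)
b = r sin θ = 22 * 1/2 = 11
z = 11*sqrt(3) + 11i


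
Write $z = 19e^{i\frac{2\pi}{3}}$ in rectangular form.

a = r cos θ = 19 * -1/2 = -19/2
b = r sin θ = 19 * sqrt(3)/2 = 19*sqrt(3)/2
z = -19/2 + (19*sqrt(3)/2)i


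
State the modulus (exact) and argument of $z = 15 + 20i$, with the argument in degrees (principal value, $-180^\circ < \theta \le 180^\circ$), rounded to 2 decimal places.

|z| = sqrt(15^2 + 20^2) = 25
arg(z) = arctan(b/a) = arctan(20/15) (quadrant-adjusted) = 53.13°


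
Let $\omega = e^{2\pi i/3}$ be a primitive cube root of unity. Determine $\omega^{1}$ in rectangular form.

ω^1 = e^(2πi·1/3) = e^(i·2π/3)
= cos(2π/3) + i sin(2π/3)
= -1/2 + (sqrt(3)/2)i


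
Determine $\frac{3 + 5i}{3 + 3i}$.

Multiply numerator and denominator by conjugate (3 - 3i):
= (3 + 5i)(3 - 3i) / (3^2 + 3^2)
= (24 + 6i) / 18
Divide through by 6: (4 + i) / 3
= 4/3 + (1/3)i


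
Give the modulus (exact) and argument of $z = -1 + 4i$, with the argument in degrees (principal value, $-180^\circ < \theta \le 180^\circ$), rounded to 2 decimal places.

|z| = sqrt((-1)^2 + 4^2) = sqrt(17)
arg(z) = arctan(b/a) = arctan(4/-1) (quadrant-adjusted) = 104.04°


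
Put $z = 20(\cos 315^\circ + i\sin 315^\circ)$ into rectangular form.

a = r cos θ = 20 * sqrt(2)/2 = 10*sqrt(2)
b = r sin θ = 20 * -sqrt(2)/2 = -10*sqrt(2)
z = 10*sqrt(2) - 10*sqrt(2)i


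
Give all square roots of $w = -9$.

|w| = 9, arg(w) = 180°
Root modulus = 9^(1/2) = 3
Root arguments: θ_k = (180° + 360°k)/2 for k = 0, 1, ..., 1
Roots: 3i, -3i


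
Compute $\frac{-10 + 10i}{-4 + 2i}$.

Multiply numerator and denominator by conjugate (-4 - 2i):
= (-10 + 10i)(-4 - 2i) / ((-4)^2 + 2^2)
= (60 - 20i) / 20
= 3 - i


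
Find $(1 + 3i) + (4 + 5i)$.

(1 + 4) + (3 + 5)i = 5 + 8i


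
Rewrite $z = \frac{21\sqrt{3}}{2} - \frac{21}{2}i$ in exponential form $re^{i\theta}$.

r = |z| = sqrt((21*sqrt(3)/2)^2 + (-21/2)^2) = sqrt(1323/4 + 441/4) = sqrt(441) = 21
θ = arctan(b/a) = arctan(-10.5/18.1865) (quadrant-adjusted) = -30° = -π/6
z = 21e^(-i*π/6)


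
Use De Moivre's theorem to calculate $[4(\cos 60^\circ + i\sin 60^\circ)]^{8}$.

By De Moivre: z^n = r^n(cos(nθ) + i sin(nθ))
= 4^8(cos(8*60°) + i sin(8*60°))
= 65536(cos 120° + i sin 120°)
= -32768 + 32768*sqrt(3)i


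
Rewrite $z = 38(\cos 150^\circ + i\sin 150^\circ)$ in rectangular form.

a = r cos θ = 38 * -sqrt(3)/2 = -19*sqrt(3)
b = r sin θ = 38 * 1/2 = 19
z = -19*sqrt(3) + 19i


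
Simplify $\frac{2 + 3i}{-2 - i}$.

Multiply numerator and denominator by conjugate (-2 + i):
= (2 + 3i)(-2 + i) / ((-2)^2 + (-1)^2)
= (-7 - 4i) / 5
= -7/5 - (4/5)i


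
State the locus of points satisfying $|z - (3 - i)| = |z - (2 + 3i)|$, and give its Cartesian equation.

|z - z1| = |z - z2| means z is equidistant from z1 and z2,
i.e. the perpendicular bisector of the segment from (3, -1) to (2, 3) (midpoint (5/2, 1)).
With z = x + yi, square both sides:
(x - 3)^2 + (y - (-1))^2 = (x - 2)^2 + (y - 3)^2
The x^2 and y^2 terms cancel: -2x + 8y = 13 - 10 = 3
Simplify: 2x - 8y = -3
Locus: Perpendicular bisector of the segment from (3, -1) to (2, 3): the line 2x - 8y = -3


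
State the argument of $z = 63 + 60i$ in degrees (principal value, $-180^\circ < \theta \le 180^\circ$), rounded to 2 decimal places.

θ = arctan(b/a) = arctan(60/63) (quadrant-adjusted) = 43.60°


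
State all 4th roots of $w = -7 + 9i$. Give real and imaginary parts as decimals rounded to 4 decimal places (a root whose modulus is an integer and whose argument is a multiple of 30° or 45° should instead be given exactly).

|w| = sqrt(130) ≈ 11.401754, arg(w) ≈ 127.874984°
Root modulus = sqrt(130)^(1/4) ≈ 1.837566
Root arguments: θ_k = (arg(w) + 360°k)/4 for k = 0, 1, ..., 3
Compute each root as (root modulus)(cos θ_k + i sin θ_k) using full-precision intermediates, then round to 4 decimal places.
Roots: 1.5589 + 0.9729i, -0.9729 + 1.5589i, -1.5589 - 0.9729i, 0.9729 - 1.5589i


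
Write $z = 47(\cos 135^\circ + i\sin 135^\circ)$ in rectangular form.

a = r cos θ = 47 * -sqrt(2)/2 = -47*sqrt(2)/2
b = r sin θ = 47 * sqrt(2)/2 = 47*sqrt(2)/2
z = -47*sqrt(2)/2 + (47*sqrt(2)/2)i


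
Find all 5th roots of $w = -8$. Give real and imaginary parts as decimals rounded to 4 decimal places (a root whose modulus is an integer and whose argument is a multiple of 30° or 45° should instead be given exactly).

|w| = 8, arg(w) = 180°
Root modulus = 8^(1/5) ≈ 1.515717
Root arguments: θ_k = (180° + 360°k)/5 for k = 0, 1, ..., 4
Compute each root as (root modulus)(cos θ_k + i sin θ_k) using full-precision intermediates, then round to 4 decimal places.
Roots: 1.2262 + 0.8909i, -0.4684 + 1.4415i, -1.5157, -0.4684 - 1.4415i, 1.2262 - 0.8909i


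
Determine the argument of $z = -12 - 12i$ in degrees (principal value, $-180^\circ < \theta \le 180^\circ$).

θ = arctan(b/a) = arctan(-12/-12) (quadrant-adjusted) = -135°


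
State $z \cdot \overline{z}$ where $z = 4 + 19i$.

z * conjugate(z) = |z|^2 = a^2 + b^2
= 4^2 + 19^2 = 377


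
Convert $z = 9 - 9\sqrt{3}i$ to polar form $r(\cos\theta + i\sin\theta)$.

r = |z| = sqrt(a^2 + b^2) = sqrt((9)^2 + (-9*sqrt(3))^2) = sqrt(81 + 243) = sqrt(324) = 18
θ = arctan(b/a) = arctan(-15.5885/9) (quadrant-adjusted) = 300°
z = 18(cos 300° + i sin 300°)


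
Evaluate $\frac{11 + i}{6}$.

Divisor is real, so divide each part by 6:
= 11/6 + (1/6)i


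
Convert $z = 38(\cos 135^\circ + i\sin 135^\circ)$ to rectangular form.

a = r cos θ = 38 * -sqrt(2)/2 = -19*sqrt(2)
b = r sin θ = 38 * sqrt(2)/2 = 19*sqrt(2)
z = -19*sqrt(2) + 19*sqrt(2)i


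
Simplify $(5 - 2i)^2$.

(a + bi)^2 = a^2 - b^2 + 2abi
= 5^2 - (-2)^2 + 2*5*(-2)i
= 21 - 20i


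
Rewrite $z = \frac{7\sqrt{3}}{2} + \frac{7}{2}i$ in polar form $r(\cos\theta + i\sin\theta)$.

r = |z| = sqrt(a^2 + b^2) = sqrt((7*sqrt(3)/2)^2 + (7/2)^2) = sqrt(147/4 + 49/4) = sqrt(49) = 7
θ = arctan(b/a) = arctan(3.5/6.0622) (quadrant-adjusted) = 30°
z = 7(cos 30° + i sin 30°)


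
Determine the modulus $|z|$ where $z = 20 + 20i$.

|z| = sqrt(a^2 + b^2) = sqrt(20^2 + 20^2) = sqrt(800) = sqrt(800)


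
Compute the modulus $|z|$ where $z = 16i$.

|z| = sqrt(a^2 + b^2) = sqrt(0^2 + 16^2) = sqrt(256) = 16


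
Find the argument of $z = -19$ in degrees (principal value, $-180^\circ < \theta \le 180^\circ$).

b = 0 and a < 0, so z lies on the negative real axis: θ = 180°


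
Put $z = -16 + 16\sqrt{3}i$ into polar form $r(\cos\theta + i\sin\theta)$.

r = |z| = sqrt(a^2 + b^2) = sqrt((-16)^2 + (16*sqrt(3))^2) = sqrt(256 + 768) = sqrt(1024) = 32
θ = arctan(b/a) = arctan(27.7128/-16) (quadrant-adjusted) = 120°
z = 32(cos 120° + i sin 120°)


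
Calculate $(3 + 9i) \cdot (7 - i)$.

(a1*a2 - b1*b2) + (a1*b2 + b1*a2)i
= (21 - (-9)) + (-3 + 63)i
= 30 + 60i


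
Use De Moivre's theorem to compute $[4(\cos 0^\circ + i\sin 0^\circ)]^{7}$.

By De Moivre: z^n = r^n(cos(nθ) + i sin(nθ))
= 4^7(cos(7*0°) + i sin(7*0°))
= 16384(cos 0° + i sin 0°)
= 16384


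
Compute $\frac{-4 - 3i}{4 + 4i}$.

Multiply numerator and denominator by conjugate (4 - 4i):
= (-4 - 3i)(4 - 4i) / (4^2 + 4^2)
= (-28 + 4i) / 32
Divide through by 4: (-7 + i) / 8
= -7/8 + (1/8)i


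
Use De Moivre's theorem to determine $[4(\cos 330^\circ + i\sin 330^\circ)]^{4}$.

By De Moivre: z^n = r^n(cos(nθ) + i sin(nθ))
= 4^4(cos(4*330°) + i sin(4*330°))
= 256(cos 240° + i sin 240°)
= -128 - 128*sqrt(3)i


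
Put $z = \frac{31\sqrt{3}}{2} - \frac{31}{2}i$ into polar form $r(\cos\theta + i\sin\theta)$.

r = |z| = sqrt(a^2 + b^2) = sqrt((31*sqrt(3)/2)^2 + (-31/2)^2) = sqrt(2883/4 + 961/4) = sqrt(961) = 31
θ = arctan(b/a) = arctan(-15.5/26.8468) (quadrant-adjusted) = 330°
z = 31(cos 330° + i sin 330°)


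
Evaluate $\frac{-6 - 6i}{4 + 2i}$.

Multiply numerator and denominator by conjugate (4 - 2i):
= (-6 - 6i)(4 - 2i) / (4^2 + 2^2)
= (-36 - 12i) / 20
Divide through by 4: (-9 - 3i) / 5
= -9/5 - (3/5)i


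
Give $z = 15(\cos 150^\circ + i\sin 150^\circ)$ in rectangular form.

a = r cos θ = 15 * -sqrt(3)/2 = -15*sqrt(3)/2
b = r sin θ = 15 * 1/2 = 15/2
z = -15*sqrt(3)/2 + (15/2)i


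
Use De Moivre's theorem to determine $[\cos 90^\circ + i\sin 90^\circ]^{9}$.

By De Moivre: z^n = r^n(cos(nθ) + i sin(nθ))
= 1^9(cos(9*90°) + i sin(9*90°))
= 1(cos 90° + i sin 90°)
= i


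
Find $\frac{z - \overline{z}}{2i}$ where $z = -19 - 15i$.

z - conjugate(z) = 2bi
(z - conjugate(z))/(2i) = 2bi/(2i) = b = -15


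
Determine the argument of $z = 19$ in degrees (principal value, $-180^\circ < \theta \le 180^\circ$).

b = 0 and a > 0, so z lies on the positive real axis: θ = 0°


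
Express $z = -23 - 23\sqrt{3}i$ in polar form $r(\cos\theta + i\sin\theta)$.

r = |z| = sqrt(a^2 + b^2) = sqrt((-23)^2 + (-23*sqrt(3))^2) = sqrt(529 + 1587) = sqrt(2116) = 46
θ = arctan(b/a) = arctan(-39.8372/-23) (quadrant-adjusted) = 240°
z = 46(cos 240° + i sin 240°)


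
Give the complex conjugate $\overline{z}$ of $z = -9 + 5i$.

If z = a + bi, then conjugate(z) = a - bi
conjugate(-9 + 5i) = -9 - 5i


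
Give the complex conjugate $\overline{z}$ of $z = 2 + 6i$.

If z = a + bi, then conjugate(z) = a - bi
conjugate(2 + 6i) = 2 - 6i


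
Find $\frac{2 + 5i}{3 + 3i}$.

Multiply numerator and denominator by conjugate (3 - 3i):
= (2 + 5i)(3 - 3i) / (3^2 + 3^2)
= (21 + 9i) / 18
Divide through by 3: (7 + 3i) / 6
= 7/6 + (1/2)i


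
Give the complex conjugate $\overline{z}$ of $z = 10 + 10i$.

If z = a + bi, then conjugate(z) = a - bi
conjugate(10 + 10i) = 10 - 10i


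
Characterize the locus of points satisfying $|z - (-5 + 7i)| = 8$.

|z - z0| = r describes a circle centered at z0 with radius r
Here z0 = -5 + 7i and r = 8
Locus: Circle centered at (-5, 7) with radius 8


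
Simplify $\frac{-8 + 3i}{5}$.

Divisor is real, so divide each part by 5:
= -8/5 + (3/5)i


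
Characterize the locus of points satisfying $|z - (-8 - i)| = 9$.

|z - z0| = r describes a circle centered at z0 with radius r
Here z0 = -8 - i and r = 9
Locus: Circle centered at (-8, -1) with radius 9


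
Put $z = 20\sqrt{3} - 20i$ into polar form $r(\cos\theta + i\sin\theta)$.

r = |z| = sqrt(a^2 + b^2) = sqrt((20*sqrt(3))^2 + (-20)^2) = sqrt(1200 + 400) = sqrt(1600) = 40
θ = arctan(b/a) = arctan(-20/34.641) (quadrant-adjusted) = 330°
z = 40(cos 330° + i sin 330°)


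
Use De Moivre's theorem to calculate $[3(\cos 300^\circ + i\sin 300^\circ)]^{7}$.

By De Moivre: z^n = r^n(cos(nθ) + i sin(nθ))
= 3^7(cos(7*300°) + i sin(7*300°))
= 2187(cos 300° + i sin 300°)
= 2187/2 - (2187*sqrt(3)/2)i


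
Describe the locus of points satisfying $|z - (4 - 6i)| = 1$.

|z - z0| = r describes a circle centered at z0 with radius r
Here z0 = 4 - 6i and r = 1
Locus: Circle centered at (4, -6) with radius 1


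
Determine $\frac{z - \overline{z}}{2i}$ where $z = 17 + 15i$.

z - conjugate(z) = 2bi
(z - conjugate(z))/(2i) = 2bi/(2i) = b = 15


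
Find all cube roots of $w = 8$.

|w| = 8, arg(w) = 0°
Root modulus = 8^(1/3) = 2
Root arguments: θ_k = (0° + 360°k)/3 for k = 0, 1, ..., 2
Roots: 2, -1 + sqrt(3)i, -1 - sqrt(3)i


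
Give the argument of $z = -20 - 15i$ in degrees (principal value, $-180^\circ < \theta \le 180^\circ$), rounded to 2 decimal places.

θ = arctan(b/a) = arctan(-15/-20) (quadrant-adjusted) = -143.13°


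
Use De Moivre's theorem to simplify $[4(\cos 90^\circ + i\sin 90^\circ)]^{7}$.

By De Moivre: z^n = r^n(cos(nθ) + i sin(nθ))
= 4^7(cos(7*90°) + i sin(7*90°))
= 16384(cos 270° + i sin 270°)
= -16384i


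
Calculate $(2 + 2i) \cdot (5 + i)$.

(a1*a2 - b1*b2) + (a1*b2 + b1*a2)i
= (10 - 2) + (2 + 10)i
= 8 + 12i


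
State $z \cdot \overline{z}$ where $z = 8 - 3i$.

z * conjugate(z) = |z|^2 = a^2 + b^2
= 8^2 + (-3)^2 = 73


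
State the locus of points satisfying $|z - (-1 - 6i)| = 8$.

|z - z0| = r describes a circle centered at z0 with radius r
Here z0 = -1 - 6i and r = 8
Locus: Circle centered at (-1, -6) with radius 8


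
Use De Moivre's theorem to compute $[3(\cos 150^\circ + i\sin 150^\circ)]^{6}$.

By De Moivre: z^n = r^n(cos(nθ) + i sin(nθ))
= 3^6(cos(6*150°) + i sin(6*150°))
= 729(cos 180° + i sin 180°)
= -729


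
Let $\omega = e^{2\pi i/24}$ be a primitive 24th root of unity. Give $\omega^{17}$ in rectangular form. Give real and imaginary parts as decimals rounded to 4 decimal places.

ω^17 = e^(2πi·17/24) = e^(i·17π/12)
= cos(17π/12) + i sin(17π/12)
= -0.2588 - 0.9659i


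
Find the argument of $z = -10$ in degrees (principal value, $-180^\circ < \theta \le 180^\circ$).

b = 0 and a < 0, so z lies on the negative real axis: θ = 180°


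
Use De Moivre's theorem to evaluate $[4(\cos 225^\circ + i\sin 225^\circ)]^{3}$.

By De Moivre: z^n = r^n(cos(nθ) + i sin(nθ))
= 4^3(cos(3*225°) + i sin(3*225°))
= 64(cos 315° + i sin 315°)
= 32*sqrt(2) - 32*sqrt(2)i


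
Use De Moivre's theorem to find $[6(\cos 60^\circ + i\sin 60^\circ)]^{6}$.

By De Moivre: z^n = r^n(cos(nθ) + i sin(nθ))
= 6^6(cos(6*60°) + i sin(6*60°))
= 46656(cos 0° + i sin 0°)
= 46656


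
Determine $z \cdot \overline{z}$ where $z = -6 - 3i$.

z * conjugate(z) = |z|^2 = a^2 + b^2
= (-6)^2 + (-3)^2 = 45


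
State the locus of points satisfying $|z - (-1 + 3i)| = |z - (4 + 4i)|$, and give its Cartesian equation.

|z - z1| = |z - z2| means z is equidistant from z1 and z2,
i.e. the perpendicular bisector of the segment from (-1, 3) to (4, 4) (midpoint (3/2, 7/2)).
With z = x + yi, square both sides:
(x - (-1))^2 + (y - 3)^2 = (x - 4)^2 + (y - 4)^2
The x^2 and y^2 terms cancel: 10x + 2y = 32 - 10 = 22
Simplify: 5x + y = 11
Locus: Perpendicular bisector of the segment from (-1, 3) to (4, 4): the line 5x + y = 11


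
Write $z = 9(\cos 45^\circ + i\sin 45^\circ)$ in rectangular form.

a = r cos θ = 9 * sqrt(2)/2 = 9*sqrt(2)/2
b = r sin θ = 9 * sqrt(2)/2 = 9*sqrt(2)/2
z = 9*sqrt(2)/2 + (9*sqrt(2)/2)i


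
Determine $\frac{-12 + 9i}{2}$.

Divisor is real, so divide each part by 2:
= -6 + (9/2)i


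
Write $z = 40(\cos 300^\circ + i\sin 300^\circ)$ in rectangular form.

a = r cos θ = 40 * 1/2 = 20
b = r sin θ = 40 * -sqrt(3)/2 = -20*sqrt(3)
z = 20 - 20*sqrt(3)i


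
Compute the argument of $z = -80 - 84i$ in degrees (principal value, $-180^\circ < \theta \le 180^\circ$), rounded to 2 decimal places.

θ = arctan(b/a) = arctan(-84/-80) (quadrant-adjusted) = -133.60°


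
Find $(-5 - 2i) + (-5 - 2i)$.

(-5 + (-5)) + (-2 + (-2))i = -10 - 4i


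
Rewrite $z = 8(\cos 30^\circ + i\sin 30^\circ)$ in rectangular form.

a = r cos θ = 8 * sqrt(3)/2 = 4*sqrt(3)
b = r sin θ = 8 * 1/2 = 4
z = 4*sqrt(3) + 4i


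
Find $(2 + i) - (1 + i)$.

(2 - 1) + (1 - 1)i = 1


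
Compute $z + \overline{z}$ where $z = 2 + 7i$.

z + conjugate(z) = (a + bi) + (a - bi) = 2a
= 2 * 2 = 4


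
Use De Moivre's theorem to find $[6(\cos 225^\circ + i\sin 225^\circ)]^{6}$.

By De Moivre: z^n = r^n(cos(nθ) + i sin(nθ))
= 6^6(cos(6*225°) + i sin(6*225°))
= 46656(cos 270° + i sin 270°)
= -46656i


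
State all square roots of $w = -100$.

|w| = 100, arg(w) = 180°
Root modulus = 100^(1/2) = 10
Root arguments: θ_k = (180° + 360°k)/2 for k = 0, 1, ..., 1
Roots: 10i, -10i


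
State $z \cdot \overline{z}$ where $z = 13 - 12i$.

z * conjugate(z) = |z|^2 = a^2 + b^2
= 13^2 + (-12)^2 = 313


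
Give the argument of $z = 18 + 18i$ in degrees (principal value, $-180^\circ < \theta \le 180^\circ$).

θ = arctan(b/a) = arctan(18/18) (quadrant-adjusted) = 45°


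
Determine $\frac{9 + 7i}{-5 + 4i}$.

Multiply numerator and denominator by conjugate (-5 - 4i):
= (9 + 7i)(-5 - 4i) / ((-5)^2 + 4^2)
= (-17 - 71i) / 41
= -17/41 - (71/41)i


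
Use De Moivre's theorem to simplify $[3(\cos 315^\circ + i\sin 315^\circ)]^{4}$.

By De Moivre: z^n = r^n(cos(nθ) + i sin(nθ))
= 3^4(cos(4*315°) + i sin(4*315°))
= 81(cos 180° + i sin 180°)
= -81


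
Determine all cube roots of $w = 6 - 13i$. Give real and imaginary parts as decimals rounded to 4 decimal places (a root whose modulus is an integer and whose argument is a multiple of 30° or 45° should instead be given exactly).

|w| = sqrt(205) ≈ 14.317821, arg(w) ≈ 294.775141°
Root modulus = sqrt(205)^(1/3) ≈ 2.428244
Root arguments: θ_k = (arg(w) + 360°k)/3 for k = 0, 1, ..., 2
Compute each root as (root modulus)(cos θ_k + i sin θ_k) using full-precision intermediates, then round to 4 decimal places.
Roots: -0.3488 + 2.4031i, -1.9067 - 1.5036i, 2.2555 - 0.8995i


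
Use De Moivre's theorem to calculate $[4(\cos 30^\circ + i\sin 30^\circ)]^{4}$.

By De Moivre: z^n = r^n(cos(nθ) + i sin(nθ))
= 4^4(cos(4*30°) + i sin(4*30°))
= 256(cos 120° + i sin 120°)
= -128 + 128*sqrt(3)i


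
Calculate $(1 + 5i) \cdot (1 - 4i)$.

(a1*a2 - b1*b2) + (a1*b2 + b1*a2)i
= (1 - (-20)) + (-4 + 5)i
= 21 + i


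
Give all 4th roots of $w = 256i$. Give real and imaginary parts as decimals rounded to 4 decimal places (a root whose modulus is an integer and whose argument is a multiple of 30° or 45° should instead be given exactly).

|w| = 256, arg(w) = 90°
Root modulus = 256^(1/4) = 4
Root arguments: θ_k = (90° + 360°k)/4 for k = 0, 1, ..., 3
Compute each root as (root modulus)(cos θ_k + i sin θ_k) using full-precision intermediates, then round to 4 decimal places.
Roots: 3.6955 + 1.5307i, -1.5307 + 3.6955i, -3.6955 - 1.5307i, 1.5307 - 3.6955i


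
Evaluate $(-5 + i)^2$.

(a + bi)^2 = a^2 - b^2 + 2abi
= (-5)^2 - 1^2 + 2*(-5)*1i
= 24 - 10i


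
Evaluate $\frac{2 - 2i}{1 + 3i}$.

Multiply numerator and denominator by conjugate (1 - 3i):
= (2 - 2i)(1 - 3i) / (1^2 + 3^2)
= (-4 - 8i) / 10
Divide through by 2: (-2 - 4i) / 5
= -2/5 - (4/5)i


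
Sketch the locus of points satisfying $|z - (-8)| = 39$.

|z - z0| = r describes a circle centered at z0 with radius r
Here z0 = -8 and r = 39
Locus: Circle centered at (-8, 0) with radius 39


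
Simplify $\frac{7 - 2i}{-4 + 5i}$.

Multiply numerator and denominator by conjugate (-4 - 5i):
= (7 - 2i)(-4 - 5i) / ((-4)^2 + 5^2)
= (-38 - 27i) / 41
= -38/41 - (27/41)i


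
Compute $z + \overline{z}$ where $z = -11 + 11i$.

z + conjugate(z) = (a + bi) + (a - bi) = 2a
= 2 * (-11) = -22


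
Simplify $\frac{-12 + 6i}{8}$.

Divisor is real, so divide each part by 8:
= -3/2 + (3/4)i


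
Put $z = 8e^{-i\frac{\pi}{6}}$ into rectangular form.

a = r cos θ = 8 * sqrt(3)/2 = 4*sqrt(3)
b = r sin θ = 8 * -1/2 = -4
z = 4*sqrt(3) - 4i


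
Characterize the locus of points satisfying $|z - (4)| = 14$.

|z - z0| = r describes a circle centered at z0 with radius r
Here z0 = 4 and r = 14
Locus: Circle centered at (4, 0) with radius 14


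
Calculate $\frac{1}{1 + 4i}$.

Multiply numerator and denominator by conjugate (1 - 4i):
= (1)(1 - 4i) / (1^2 + 4^2)
= (1 - 4i) / 17
= 1/17 - (4/17)i


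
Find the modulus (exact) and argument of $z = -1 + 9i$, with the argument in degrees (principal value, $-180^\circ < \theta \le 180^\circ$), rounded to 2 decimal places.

|z| = sqrt((-1)^2 + 9^2) = sqrt(82)
arg(z) = arctan(b/a) = arctan(9/-1) (quadrant-adjusted) = 96.34°


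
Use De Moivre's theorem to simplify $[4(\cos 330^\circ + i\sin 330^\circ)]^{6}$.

By De Moivre: z^n = r^n(cos(nθ) + i sin(nθ))
= 4^6(cos(6*330°) + i sin(6*330°))
= 4096(cos 180° + i sin 180°)
= -4096


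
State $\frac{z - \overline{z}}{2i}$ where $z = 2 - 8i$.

z - conjugate(z) = 2bi
(z - conjugate(z))/(2i) = 2bi/(2i) = b = -8


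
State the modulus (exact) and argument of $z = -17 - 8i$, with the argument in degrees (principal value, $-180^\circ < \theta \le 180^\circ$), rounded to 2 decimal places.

|z| = sqrt((-17)^2 + (-8)^2) = sqrt(353)
arg(z) = arctan(b/a) = arctan(-8/-17) (quadrant-adjusted) = -154.80°


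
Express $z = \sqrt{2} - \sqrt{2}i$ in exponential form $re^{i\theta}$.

r = |z| = sqrt((sqrt(2))^2 + (-sqrt(2))^2) = sqrt(2 + 2) = sqrt(4) = 2
θ = arctan(b/a) = arctan(-1.4142/1.4142) (quadrant-adjusted) = -45° = -π/4
z = 2e^(-i*π/4)
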